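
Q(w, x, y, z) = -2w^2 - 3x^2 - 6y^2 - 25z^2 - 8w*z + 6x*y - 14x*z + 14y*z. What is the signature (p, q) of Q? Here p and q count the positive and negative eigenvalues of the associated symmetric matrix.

Write A = [[-2, 0, 0, -4], [0, -3, 3, -7], [0, 3, -6, 7], [-4, -7, 7, -25]].
Congruent diagonalization of A (simultaneous row and column reduction) yields pivots -2, -3, -3, -2/3.
Counting signs: 4 negative.

(0, 4)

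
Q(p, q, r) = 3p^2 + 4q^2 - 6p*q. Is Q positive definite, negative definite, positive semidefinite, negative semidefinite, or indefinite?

positive semidefinite

The symmetric matrix is A = [[3, -3, 0], [-3, 4, 0], [0, 0, 0]].
Symmetric row and column elimination reduces A to a congruent diagonal form with pivots 3, 1, 0.
That gives 2 positive, 1 zero pivots.
Hence Q is positive semidefinite.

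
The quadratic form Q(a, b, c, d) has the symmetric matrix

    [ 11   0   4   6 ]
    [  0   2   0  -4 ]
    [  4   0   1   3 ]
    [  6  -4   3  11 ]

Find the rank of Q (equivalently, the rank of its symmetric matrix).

Row-reducing A symmetrically gives the diagonal entries 11, 2, -5/11, 6/5.
Counting signs: 3 positive, 1 negative.
The rank is the number of nonzero pivots: 4.

4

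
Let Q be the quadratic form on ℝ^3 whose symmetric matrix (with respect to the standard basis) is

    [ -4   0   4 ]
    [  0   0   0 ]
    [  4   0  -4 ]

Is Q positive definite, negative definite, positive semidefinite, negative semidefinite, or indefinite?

negative semidefinite

Row-reducing A symmetrically gives the diagonal entries -4, 0, 0.
Counting signs: 1 negative, 2 zero.
Hence Q is negative semidefinite.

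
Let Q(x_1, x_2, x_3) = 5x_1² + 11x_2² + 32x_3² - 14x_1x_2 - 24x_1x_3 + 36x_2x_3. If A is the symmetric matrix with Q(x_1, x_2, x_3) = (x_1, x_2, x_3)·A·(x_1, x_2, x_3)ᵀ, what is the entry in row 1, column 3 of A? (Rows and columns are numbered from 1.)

-12

The coefficient of x_1·x_3 in Q is -24. For a symmetric A this equals A[1,3] + A[3,1] = 2·A[1,3].
So A[1,3] = -24/2 = -12.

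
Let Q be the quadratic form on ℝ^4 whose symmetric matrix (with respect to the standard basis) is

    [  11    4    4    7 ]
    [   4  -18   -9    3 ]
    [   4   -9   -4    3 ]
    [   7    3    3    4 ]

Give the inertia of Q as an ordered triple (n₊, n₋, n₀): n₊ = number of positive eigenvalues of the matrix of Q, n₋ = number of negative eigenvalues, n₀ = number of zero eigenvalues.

(2, 2, 0)

Applying the same elementary operations to the rows and columns of A produces a congruent diagonal matrix with entries 11, -214/11, 35/214, -5/7.
That gives 2 positive, 2 negative pivots.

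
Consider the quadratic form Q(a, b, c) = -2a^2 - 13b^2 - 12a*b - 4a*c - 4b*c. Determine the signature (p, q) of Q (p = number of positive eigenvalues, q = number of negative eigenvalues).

Write A = [[-2, -6, -2], [-6, -13, -2], [-2, -2, 0]].
Row-reducing A symmetrically gives the diagonal entries -2, 5, -6/5.
So there are 1 positive, 2 negative pivots.

(1, 2)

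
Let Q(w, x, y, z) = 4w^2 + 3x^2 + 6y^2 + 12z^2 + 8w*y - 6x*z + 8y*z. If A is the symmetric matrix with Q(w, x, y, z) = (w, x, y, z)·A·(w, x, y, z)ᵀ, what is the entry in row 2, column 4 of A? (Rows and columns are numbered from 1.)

-3

The coefficient of x·z in Q is -6. For a symmetric A this equals A[2,4] + A[4,2] = 2·A[2,4].
So A[2,4] = -6/2 = -3.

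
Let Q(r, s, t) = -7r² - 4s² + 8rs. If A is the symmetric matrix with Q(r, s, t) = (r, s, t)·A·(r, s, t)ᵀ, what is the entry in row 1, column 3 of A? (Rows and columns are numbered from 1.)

0

The coefficient of r·t in Q is 0. For a symmetric A this equals A[1,3] + A[3,1] = 2·A[1,3].
So A[1,3] = 0/2 = 0.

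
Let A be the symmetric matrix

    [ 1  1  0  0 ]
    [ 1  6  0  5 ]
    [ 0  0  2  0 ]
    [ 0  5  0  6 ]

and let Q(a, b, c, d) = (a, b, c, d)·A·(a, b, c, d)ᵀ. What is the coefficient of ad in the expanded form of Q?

0

The coefficient of ad is A[1,4] + A[4,1] = 2·0 = 0.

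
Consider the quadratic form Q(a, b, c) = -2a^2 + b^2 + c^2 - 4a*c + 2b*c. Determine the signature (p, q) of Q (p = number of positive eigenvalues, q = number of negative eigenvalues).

(2, 1)

Write A = [[-2, 0, -2], [0, 1, 1], [-2, 1, 1]].
Row-reducing A symmetrically gives the diagonal entries -2, 1, 2.
So there are 2 positive, 1 negative pivots.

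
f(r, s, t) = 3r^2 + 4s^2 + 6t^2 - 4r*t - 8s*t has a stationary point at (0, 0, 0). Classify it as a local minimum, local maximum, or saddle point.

local minimum

The Hessian at the origin is H = [[6, 0, -4], [0, 8, -8], [-4, -8, 12]].
Applying the same elementary operations to the rows and columns of H produces a congruent diagonal matrix with entries 6, 8, 4/3.
So there are 3 positive pivots.
H is positive definite, so the origin is a strict local minimum.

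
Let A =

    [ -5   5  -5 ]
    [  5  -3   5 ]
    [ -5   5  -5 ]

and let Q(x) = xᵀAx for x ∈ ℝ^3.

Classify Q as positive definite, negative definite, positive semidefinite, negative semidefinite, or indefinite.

indefinite

Applying the same elementary operations to the rows and columns of A produces a congruent diagonal matrix with entries -5, 2, 0.
That gives 1 positive, 1 negative, 1 zero pivots.
Hence Q is indefinite.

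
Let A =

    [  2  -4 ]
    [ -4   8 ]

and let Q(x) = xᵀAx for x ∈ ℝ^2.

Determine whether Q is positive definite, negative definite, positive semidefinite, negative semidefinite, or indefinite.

positive semidefinite

For the 2×2 matrix [[2, -4], [-4, 8]]: det = 2·8 − (-4)² = 0, trace = 10.
det = 0 so one eigenvalue is zero; the form is semidefinite with the sign of the trace.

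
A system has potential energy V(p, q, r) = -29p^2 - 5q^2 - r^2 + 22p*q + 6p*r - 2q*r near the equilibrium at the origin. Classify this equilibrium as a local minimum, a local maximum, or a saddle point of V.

The Hessian at the origin is H = [[-58, 22, 6], [22, -10, -2], [6, -2, -2]].
Row-reducing H symmetrically gives the diagonal entries -58, -48/29, -4/3.
Counting signs: 3 negative.
H is negative definite, so the origin is a strict local maximum.

local maximum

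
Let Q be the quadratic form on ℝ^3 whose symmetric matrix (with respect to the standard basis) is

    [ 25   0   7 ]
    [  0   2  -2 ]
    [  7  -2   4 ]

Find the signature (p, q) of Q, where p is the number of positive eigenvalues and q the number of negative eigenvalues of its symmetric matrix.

(3, 0)

Applying the same elementary operations to the rows and columns of A produces a congruent diagonal matrix with entries 25, 2, 1/25.
So there are 3 positive pivots.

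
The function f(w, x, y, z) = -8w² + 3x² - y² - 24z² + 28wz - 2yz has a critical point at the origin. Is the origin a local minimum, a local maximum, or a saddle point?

saddle point

The Hessian at the origin is H = [[-16, 0, 0, 28], [0, 6, 0, 0], [0, 0, -2, -2], [28, 0, -2, -48]].
An LDLᵀ factorisation of H has diagonal entries -16, 6, -2, 3.
So there are 2 positive, 2 negative pivots.
H is indefinite, so the origin is a saddle point.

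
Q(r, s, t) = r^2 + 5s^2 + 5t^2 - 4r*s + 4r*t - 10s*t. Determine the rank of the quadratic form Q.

Write A = [[1, -2, 2], [-2, 5, -5], [2, -5, 5]].
Row-reducing A symmetrically gives the diagonal entries 1, 1, 0.
That gives 2 positive, 1 zero pivots.
The rank is the number of nonzero pivots: 2.

2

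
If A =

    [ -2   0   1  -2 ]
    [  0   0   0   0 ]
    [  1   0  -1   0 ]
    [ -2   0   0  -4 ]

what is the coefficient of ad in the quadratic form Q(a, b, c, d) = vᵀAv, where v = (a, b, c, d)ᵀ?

The coefficient of ad is A[1,4] + A[4,1] = 2·(-2) = -4.

-4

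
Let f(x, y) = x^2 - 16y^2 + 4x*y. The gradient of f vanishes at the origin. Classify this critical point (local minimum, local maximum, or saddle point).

The Hessian at the origin is H = [[2, 4], [4, -32]].
det H = 2·-32 − (4)² = -80 < 0, so H is indefinite.
Therefore the origin is a saddle point.

saddle point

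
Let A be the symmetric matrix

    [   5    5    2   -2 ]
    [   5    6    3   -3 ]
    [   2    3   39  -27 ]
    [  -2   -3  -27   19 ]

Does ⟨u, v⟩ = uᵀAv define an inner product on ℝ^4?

yes

Congruent diagonalization of A (simultaneous row and column reduction) yields pivots 5, 1, 186/5, 4/31.
That gives 4 positive pivots.
Hence Q is positive definite.
⟨·,·⟩ is an inner product exactly when A is positive definite.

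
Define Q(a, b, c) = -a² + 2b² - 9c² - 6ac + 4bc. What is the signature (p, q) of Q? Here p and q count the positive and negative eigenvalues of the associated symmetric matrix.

The associated matrix is A = [[-1, 0, -3], [0, 2, 2], [-3, 2, -9]].
Row-reducing A symmetrically gives the diagonal entries -1, 2, -2.
Counting signs: 1 positive, 2 negative.

(1, 2)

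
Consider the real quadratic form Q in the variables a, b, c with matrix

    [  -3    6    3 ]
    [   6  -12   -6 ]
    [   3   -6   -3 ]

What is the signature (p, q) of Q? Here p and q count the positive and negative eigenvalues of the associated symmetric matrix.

Row-reducing A symmetrically gives the diagonal entries -3, 0, 0.
Counting signs: 1 negative, 2 zero.

(0, 1)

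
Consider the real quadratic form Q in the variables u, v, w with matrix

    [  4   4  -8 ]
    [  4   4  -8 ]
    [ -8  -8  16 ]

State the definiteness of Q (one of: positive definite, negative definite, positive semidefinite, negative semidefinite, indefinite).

positive semidefinite

Symmetric row and column elimination reduces A to a congruent diagonal form with pivots 4, 0, 0.
That gives 1 positive, 2 zero pivots.
Hence Q is positive semidefinite.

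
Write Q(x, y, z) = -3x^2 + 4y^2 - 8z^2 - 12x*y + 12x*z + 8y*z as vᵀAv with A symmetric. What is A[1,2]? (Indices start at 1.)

-6

The coefficient of x·y in Q is -12. For a symmetric A this equals A[1,2] + A[2,1] = 2·A[1,2].
So A[1,2] = -12/2 = -6.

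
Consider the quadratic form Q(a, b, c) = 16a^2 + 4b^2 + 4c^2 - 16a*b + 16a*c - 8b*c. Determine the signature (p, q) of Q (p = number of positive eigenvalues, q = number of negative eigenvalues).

(1, 0)

The symmetric matrix is A = [[16, -8, 8], [-8, 4, -4], [8, -4, 4]].
Row-reducing A symmetrically gives the diagonal entries 16, 0, 0.
That gives 1 positive, 2 zero pivots.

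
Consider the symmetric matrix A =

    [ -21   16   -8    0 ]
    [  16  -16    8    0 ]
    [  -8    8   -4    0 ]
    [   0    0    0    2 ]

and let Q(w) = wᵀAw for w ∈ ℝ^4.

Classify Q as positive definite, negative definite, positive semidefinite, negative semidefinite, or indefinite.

Congruent diagonalization of A (simultaneous row and column reduction) yields pivots -21, -80/21, 0, 2.
That gives 1 positive, 2 negative, 1 zero pivots.
Hence Q is indefinite.

indefinite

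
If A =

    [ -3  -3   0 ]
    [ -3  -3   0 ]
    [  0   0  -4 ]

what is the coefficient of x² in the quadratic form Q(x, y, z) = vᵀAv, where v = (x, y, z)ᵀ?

The coefficient of x² is the diagonal entry A[1,1] = -3.

-3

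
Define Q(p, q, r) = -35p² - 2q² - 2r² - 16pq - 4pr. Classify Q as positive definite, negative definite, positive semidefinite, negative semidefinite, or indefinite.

Write A = [[-35, -8, -2], [-8, -2, 0], [-2, 0, -2]].
Applying the same elementary operations to the rows and columns of A produces a congruent diagonal matrix with entries -35, -6/35, -2/3.
So there are 3 negative pivots.
Hence Q is negative definite.

negative definite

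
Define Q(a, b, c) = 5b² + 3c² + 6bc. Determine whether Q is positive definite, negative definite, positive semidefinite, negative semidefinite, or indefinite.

positive semidefinite

The associated matrix is A = [[0, 0, 0], [0, 5, 3], [0, 3, 3]].
Congruent diagonalization of A (simultaneous row and column reduction) yields pivots 0, 5, 6/5.
Counting signs: 2 positive, 1 zero.
Hence Q is positive semidefinite.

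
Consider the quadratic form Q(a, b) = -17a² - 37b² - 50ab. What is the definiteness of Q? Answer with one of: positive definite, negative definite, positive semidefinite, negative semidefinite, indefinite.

The symmetric matrix of Q is A = [[-17, -25], [-25, -37]].
Leading principal minors: Δ_1 = -17, Δ_2 = 4.
The signs alternate starting with Δ_1 < 0, so by Sylvester's criterion Q is negative definite.

negative definite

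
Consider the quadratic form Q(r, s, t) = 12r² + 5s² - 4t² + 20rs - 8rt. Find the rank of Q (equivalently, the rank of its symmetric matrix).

The associated matrix is A = [[12, 10, -4], [10, 5, 0], [-4, 0, -4]].
Row-reducing A symmetrically gives the diagonal entries 12, -10/3, -2.
That gives 1 positive, 2 negative pivots.
The rank is the number of nonzero pivots: 3.

3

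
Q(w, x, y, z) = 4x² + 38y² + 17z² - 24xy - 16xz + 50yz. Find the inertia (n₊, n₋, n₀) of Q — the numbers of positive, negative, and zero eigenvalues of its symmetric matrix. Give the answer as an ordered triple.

(3, 0, 1)

The symmetric matrix is A = [[0, 0, 0, 0], [0, 4, -12, -8], [0, -12, 38, 25], [0, -8, 25, 17]].
Row-reducing A symmetrically gives the diagonal entries 0, 4, 2, 1/2.
Counting signs: 3 positive, 1 zero.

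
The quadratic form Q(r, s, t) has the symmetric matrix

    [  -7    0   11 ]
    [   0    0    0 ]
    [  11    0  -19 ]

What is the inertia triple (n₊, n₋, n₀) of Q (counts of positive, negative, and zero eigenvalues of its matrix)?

(0, 2, 1)

Congruent diagonalization of A (simultaneous row and column reduction) yields pivots -7, 0, -12/7.
So there are 2 negative, 1 zero pivots.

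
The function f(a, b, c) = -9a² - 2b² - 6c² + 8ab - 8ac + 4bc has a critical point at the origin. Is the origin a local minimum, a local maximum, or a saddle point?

local maximum

The Hessian at the origin is H = [[-18, 8, -8], [8, -4, 4], [-8, 4, -12]].
Symmetric row and column elimination reduces H to a congruent diagonal form with pivots -18, -4/9, -8.
That gives 3 negative pivots.
H is negative definite, so the origin is a strict local maximum.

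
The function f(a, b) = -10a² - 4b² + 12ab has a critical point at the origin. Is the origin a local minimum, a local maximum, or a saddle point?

The Hessian at the origin is H = [[-20, 12], [12, -8]].
det H = -20·-8 − (12)² = 16 > 0 and H[1,1] = -20 < 0, so H is negative definite.
Therefore the origin is a local maximum.

local maximum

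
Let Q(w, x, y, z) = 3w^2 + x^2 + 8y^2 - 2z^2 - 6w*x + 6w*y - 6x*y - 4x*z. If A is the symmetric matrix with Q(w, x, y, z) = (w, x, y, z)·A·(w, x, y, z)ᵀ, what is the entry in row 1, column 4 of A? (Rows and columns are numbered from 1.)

The coefficient of w·z in Q is 0. For a symmetric A this equals A[1,4] + A[4,1] = 2·A[1,4].
So A[1,4] = 0/2 = 0.

0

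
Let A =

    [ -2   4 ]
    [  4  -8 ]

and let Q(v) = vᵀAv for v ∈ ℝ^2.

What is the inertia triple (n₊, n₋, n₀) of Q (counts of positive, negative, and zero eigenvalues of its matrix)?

(0, 1, 1)

Symmetric row and column elimination reduces A to a congruent diagonal form with pivots -2, 0.
That gives 1 negative, 1 zero pivots.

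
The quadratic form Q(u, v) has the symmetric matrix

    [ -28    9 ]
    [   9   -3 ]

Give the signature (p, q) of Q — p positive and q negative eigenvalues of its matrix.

An LDLᵀ factorisation of A has diagonal entries -28, -3/28.
So there are 2 negative pivots.

(0, 2)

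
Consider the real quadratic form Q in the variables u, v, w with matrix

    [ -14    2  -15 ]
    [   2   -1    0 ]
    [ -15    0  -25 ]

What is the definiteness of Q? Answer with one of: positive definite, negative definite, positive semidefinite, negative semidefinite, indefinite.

Leading principal minors: Δ_1 = -14, Δ_2 = 10, Δ_3 = -25.
The signs alternate starting with Δ_1 < 0, so by Sylvester's criterion Q is negative definite.

negative definite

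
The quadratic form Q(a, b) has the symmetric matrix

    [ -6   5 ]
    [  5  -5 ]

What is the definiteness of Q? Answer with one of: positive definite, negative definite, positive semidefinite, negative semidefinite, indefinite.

negative definite

For the 2×2 matrix [[-6, 5], [5, -5]]: det = -6·-5 − (5)² = 5, trace = -11.
det > 0 so both eigenvalues share the sign of the trace; trace = -11 < 0 ⇒ both negative.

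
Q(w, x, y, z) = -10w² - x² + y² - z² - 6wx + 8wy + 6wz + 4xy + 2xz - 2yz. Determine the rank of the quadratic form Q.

The associated matrix is A = [[-10, -3, 4, 3], [-3, -1, 2, 1], [4, 2, 1, -1], [3, 1, -1, -1]].
Row-reducing A symmetrically gives the diagonal entries -10, -1/10, 9, -1/9.
That gives 1 positive, 3 negative pivots.
The rank is the number of nonzero pivots: 4.

4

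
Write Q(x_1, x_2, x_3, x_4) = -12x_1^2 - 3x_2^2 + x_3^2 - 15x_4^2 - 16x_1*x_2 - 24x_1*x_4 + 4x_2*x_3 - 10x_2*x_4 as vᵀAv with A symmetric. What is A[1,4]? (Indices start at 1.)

The coefficient of x_1·x_4 in Q is -24. For a symmetric A this equals A[1,4] + A[4,1] = 2·A[1,4].
So A[1,4] = -24/2 = -12.

-12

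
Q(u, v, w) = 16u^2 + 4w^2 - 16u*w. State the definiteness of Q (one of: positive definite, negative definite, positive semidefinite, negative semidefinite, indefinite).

The associated matrix is A = [[16, 0, -8], [0, 0, 0], [-8, 0, 4]].
Congruent diagonalization of A (simultaneous row and column reduction) yields pivots 16, 0, 0.
So there are 1 positive, 2 zero pivots.
Hence Q is positive semidefinite.

positive semidefinite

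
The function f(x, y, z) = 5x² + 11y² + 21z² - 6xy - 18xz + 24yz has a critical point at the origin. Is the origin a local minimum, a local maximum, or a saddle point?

The Hessian at the origin is H = [[10, -6, -18], [-6, 22, 24], [-18, 24, 42]].
Congruent diagonalization of H (simultaneous row and column reduction) yields pivots 10, 92/5, 3/23.
So there are 3 positive pivots.
H is positive definite, so the origin is a strict local minimum.

local minimum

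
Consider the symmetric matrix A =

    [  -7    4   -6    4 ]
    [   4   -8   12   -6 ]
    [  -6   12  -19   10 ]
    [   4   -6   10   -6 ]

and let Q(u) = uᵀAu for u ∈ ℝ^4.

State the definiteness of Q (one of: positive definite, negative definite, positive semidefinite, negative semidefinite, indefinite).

negative definite

Row-reducing A symmetrically gives the diagonal entries -7, -40/7, -1, -3/10.
Counting signs: 4 negative.
Hence Q is negative definite.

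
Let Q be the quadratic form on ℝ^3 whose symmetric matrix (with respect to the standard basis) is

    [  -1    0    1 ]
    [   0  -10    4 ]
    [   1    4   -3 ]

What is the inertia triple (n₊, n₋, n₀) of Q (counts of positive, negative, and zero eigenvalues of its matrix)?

(0, 3, 0)

Congruent diagonalization of A (simultaneous row and column reduction) yields pivots -1, -10, -2/5.
So there are 3 negative pivots.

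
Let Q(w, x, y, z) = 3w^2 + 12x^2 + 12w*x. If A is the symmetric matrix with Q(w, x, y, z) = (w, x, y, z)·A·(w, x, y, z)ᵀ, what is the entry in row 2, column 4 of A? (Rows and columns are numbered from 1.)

0

The coefficient of x·z in Q is 0. For a symmetric A this equals A[2,4] + A[4,2] = 2·A[2,4].
So A[2,4] = 0/2 = 0.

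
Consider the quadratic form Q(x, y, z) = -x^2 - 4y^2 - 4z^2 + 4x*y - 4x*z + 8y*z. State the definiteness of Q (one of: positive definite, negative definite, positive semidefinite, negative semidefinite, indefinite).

negative semidefinite

The associated matrix is A = [[-1, 2, -2], [2, -4, 4], [-2, 4, -4]].
Symmetric row and column elimination reduces A to a congruent diagonal form with pivots -1, 0, 0.
So there are 1 negative, 2 zero pivots.
Hence Q is negative semidefinite.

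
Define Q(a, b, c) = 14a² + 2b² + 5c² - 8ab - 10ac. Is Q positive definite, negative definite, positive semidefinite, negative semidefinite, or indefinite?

Write A = [[14, -4, -5], [-4, 2, 0], [-5, 0, 5]].
Congruent diagonalization of A (simultaneous row and column reduction) yields pivots 14, 6/7, 5/6.
So there are 3 positive pivots.
Hence Q is positive definite.

positive definite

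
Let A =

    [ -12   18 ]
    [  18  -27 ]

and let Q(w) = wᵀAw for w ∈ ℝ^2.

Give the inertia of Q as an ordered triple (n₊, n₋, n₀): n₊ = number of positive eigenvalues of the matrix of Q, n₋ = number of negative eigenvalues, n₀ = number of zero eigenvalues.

Congruent diagonalization of A (simultaneous row and column reduction) yields pivots -12, 0.
So there are 1 negative, 1 zero pivots.

(0, 1, 1)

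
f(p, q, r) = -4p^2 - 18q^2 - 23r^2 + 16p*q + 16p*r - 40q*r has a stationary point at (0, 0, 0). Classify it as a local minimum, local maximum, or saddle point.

saddle point

The Hessian at the origin is H = [[-8, 16, 16], [16, -36, -40], [16, -40, -46]].
An LDLᵀ factorisation of H has diagonal entries -8, -4, 2.
Counting signs: 1 positive, 2 negative.
H is indefinite, so the origin is a saddle point.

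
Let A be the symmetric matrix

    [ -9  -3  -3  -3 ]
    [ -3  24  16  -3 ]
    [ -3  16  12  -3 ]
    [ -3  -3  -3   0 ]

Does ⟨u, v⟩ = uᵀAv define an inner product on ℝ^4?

Congruent diagonalization of A (simultaneous row and column reduction) yields pivots -9, 25, 36/25, 5/9.
That gives 3 positive, 1 negative pivots.
Hence Q is indefinite.
⟨·,·⟩ is an inner product exactly when A is positive definite.

no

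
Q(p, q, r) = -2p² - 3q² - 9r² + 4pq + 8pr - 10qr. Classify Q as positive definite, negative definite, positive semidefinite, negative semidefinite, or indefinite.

negative semidefinite

Write A = [[-2, 2, 4], [2, -3, -5], [4, -5, -9]].
Congruent diagonalization of A (simultaneous row and column reduction) yields pivots -2, -1, 0.
That gives 2 negative, 1 zero pivots.
Hence Q is negative semidefinite.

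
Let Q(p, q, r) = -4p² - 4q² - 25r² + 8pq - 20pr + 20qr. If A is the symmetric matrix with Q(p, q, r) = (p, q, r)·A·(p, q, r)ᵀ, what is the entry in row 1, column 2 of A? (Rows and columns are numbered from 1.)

4

The coefficient of p·q in Q is 8. For a symmetric A this equals A[1,2] + A[2,1] = 2·A[1,2].
So A[1,2] = 8/2 = 4.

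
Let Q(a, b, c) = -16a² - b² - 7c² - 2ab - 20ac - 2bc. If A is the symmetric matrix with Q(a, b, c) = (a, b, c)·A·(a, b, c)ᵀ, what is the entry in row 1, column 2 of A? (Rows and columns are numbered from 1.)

The coefficient of a·b in Q is -2. For a symmetric A this equals A[1,2] + A[2,1] = 2·A[1,2].
So A[1,2] = -2/2 = -1.

-1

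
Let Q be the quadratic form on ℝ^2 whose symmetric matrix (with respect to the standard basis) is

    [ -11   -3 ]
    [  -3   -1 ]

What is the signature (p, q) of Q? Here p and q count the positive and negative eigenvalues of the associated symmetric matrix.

(0, 2)

An LDLᵀ factorisation of A has diagonal entries -11, -2/11.
That gives 2 negative pivots.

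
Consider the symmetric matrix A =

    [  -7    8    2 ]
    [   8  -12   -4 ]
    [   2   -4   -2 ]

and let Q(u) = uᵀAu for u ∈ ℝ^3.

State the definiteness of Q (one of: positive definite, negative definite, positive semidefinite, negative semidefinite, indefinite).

Leading principal minors: Δ_1 = -7, Δ_2 = 20, Δ_3 = -8.
The signs alternate starting with Δ_1 < 0, so by Sylvester's criterion Q is negative definite.

negative definite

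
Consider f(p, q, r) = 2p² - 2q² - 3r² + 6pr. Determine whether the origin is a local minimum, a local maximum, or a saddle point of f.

saddle point

The Hessian at the origin is H = [[4, 0, 6], [0, -4, 0], [6, 0, -6]].
Applying the same elementary operations to the rows and columns of H produces a congruent diagonal matrix with entries 4, -4, -15.
That gives 1 positive, 2 negative pivots.
H is indefinite, so the origin is a saddle point.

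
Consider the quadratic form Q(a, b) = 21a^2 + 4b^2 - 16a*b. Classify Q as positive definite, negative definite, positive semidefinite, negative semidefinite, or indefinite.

positive definite

The symmetric matrix of Q is [[21, -8], [-8, 4]].
For the 2×2 matrix [[21, -8], [-8, 4]]: det = 21·4 − (-8)² = 20, trace = 25.
det > 0 so both eigenvalues share the sign of the trace; trace = 25 > 0 ⇒ both positive.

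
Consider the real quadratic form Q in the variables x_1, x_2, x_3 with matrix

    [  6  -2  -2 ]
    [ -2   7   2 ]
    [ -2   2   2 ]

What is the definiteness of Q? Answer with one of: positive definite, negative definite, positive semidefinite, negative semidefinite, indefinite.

positive definite

Leading principal minors: Δ_1 = 6, Δ_2 = 38, Δ_3 = 40.
All leading principal minors are positive, so by Sylvester's criterion Q is positive definite.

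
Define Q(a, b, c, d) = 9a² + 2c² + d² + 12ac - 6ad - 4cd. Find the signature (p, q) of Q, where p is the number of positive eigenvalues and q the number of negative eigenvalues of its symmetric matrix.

(1, 1)

The associated matrix is A = [[9, 0, 6, -3], [0, 0, 0, 0], [6, 0, 2, -2], [-3, 0, -2, 1]].
Applying the same elementary operations to the rows and columns of A produces a congruent diagonal matrix with entries 9, 0, -2, 0.
Counting signs: 1 positive, 1 negative, 2 zero.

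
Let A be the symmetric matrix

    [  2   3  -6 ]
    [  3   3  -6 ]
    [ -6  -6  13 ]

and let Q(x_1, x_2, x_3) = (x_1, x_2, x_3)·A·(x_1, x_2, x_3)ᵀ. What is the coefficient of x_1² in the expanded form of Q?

2

The coefficient of x_1² is the diagonal entry A[1,1] = 2.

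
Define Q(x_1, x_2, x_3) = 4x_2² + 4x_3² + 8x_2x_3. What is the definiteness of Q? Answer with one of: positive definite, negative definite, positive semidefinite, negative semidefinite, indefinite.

positive semidefinite

The associated matrix is A = [[0, 0, 0], [0, 4, 4], [0, 4, 4]].
Symmetric row and column elimination reduces A to a congruent diagonal form with pivots 0, 4, 0.
So there are 1 positive, 2 zero pivots.
Hence Q is positive semidefinite.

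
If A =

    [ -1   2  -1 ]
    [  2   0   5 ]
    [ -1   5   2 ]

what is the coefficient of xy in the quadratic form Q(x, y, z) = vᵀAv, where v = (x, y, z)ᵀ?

The coefficient of xy is A[1,2] + A[2,1] = 2·2 = 4.

4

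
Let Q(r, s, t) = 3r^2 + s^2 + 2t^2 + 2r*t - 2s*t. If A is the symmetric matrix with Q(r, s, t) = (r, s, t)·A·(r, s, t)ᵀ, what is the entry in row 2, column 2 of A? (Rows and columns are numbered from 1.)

The coefficient of s^2 in Q is 1, and that is exactly A[2,2].

1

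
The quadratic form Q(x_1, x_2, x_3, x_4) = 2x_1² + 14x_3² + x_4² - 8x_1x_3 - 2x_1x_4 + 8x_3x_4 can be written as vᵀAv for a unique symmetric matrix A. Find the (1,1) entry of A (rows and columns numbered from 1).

The coefficient of x_1² in Q is 2, and that is exactly A[1,1].

2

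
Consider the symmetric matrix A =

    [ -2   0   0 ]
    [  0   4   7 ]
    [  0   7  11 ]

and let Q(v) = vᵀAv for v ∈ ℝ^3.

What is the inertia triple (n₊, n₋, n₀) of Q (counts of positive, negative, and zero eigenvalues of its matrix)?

(1, 2, 0)

Congruent diagonalization of A (simultaneous row and column reduction) yields pivots -2, 4, -5/4.
So there are 1 positive, 2 negative pivots.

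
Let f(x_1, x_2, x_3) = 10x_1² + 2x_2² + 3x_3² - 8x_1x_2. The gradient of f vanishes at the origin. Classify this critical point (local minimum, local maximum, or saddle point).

local minimum

The Hessian at the origin is H = [[20, -8, 0], [-8, 4, 0], [0, 0, 6]].
Symmetric row and column elimination reduces H to a congruent diagonal form with pivots 20, 4/5, 6.
Counting signs: 3 positive.
H is positive definite, so the origin is a strict local minimum.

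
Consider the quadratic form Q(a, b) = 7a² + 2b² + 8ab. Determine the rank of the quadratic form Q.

The associated matrix is A = [[7, 4], [4, 2]].
Row-reducing A symmetrically gives the diagonal entries 7, -2/7.
That gives 1 positive, 1 negative pivots.
The rank is the number of nonzero pivots: 2.

2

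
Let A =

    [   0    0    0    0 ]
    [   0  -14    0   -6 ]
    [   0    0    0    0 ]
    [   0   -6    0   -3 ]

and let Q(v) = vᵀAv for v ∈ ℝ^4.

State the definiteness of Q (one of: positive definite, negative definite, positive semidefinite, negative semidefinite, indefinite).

Symmetric row and column elimination reduces A to a congruent diagonal form with pivots 0, -14, 0, -3/7.
Counting signs: 2 negative, 2 zero.
Hence Q is negative semidefinite.

negative semidefinite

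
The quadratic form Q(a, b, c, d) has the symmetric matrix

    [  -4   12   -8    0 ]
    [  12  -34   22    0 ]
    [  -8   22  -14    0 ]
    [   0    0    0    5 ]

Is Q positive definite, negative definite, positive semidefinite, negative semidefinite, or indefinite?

Applying the same elementary operations to the rows and columns of A produces a congruent diagonal matrix with entries -4, 2, 0, 5.
Counting signs: 2 positive, 1 negative, 1 zero.
Hence Q is indefinite.

indefinite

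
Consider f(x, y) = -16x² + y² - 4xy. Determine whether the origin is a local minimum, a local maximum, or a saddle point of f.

saddle point

The Hessian at the origin is H = [[-32, -4], [-4, 2]].
det H = -32·2 − (-4)² = -80 < 0, so H is indefinite.
Therefore the origin is a saddle point.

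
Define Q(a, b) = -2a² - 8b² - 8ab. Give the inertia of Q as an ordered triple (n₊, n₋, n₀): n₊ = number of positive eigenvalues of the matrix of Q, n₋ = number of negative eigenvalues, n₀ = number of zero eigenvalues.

(0, 1, 1)

The symmetric matrix is A = [[-2, -4], [-4, -8]].
Symmetric row and column elimination reduces A to a congruent diagonal form with pivots -2, 0.
So there are 1 negative, 1 zero pivots.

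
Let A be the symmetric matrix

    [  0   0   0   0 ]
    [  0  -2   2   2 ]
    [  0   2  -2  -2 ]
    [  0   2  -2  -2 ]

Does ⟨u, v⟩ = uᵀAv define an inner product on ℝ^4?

Row-reducing A symmetrically gives the diagonal entries 0, -2, 0, 0.
That gives 1 negative, 3 zero pivots.
Hence Q is negative semidefinite.
⟨·,·⟩ is an inner product exactly when A is positive definite.

no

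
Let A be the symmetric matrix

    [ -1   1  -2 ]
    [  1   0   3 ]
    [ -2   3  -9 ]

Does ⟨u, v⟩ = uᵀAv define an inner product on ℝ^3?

Congruent diagonalization of A (simultaneous row and column reduction) yields pivots -1, 1, -6.
Counting signs: 1 positive, 2 negative.
Hence Q is indefinite.
⟨·,·⟩ is an inner product exactly when A is positive definite.

no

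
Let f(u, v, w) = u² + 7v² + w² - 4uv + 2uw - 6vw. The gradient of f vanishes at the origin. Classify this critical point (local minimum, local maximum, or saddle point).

saddle point

The Hessian at the origin is H = [[2, -4, 2], [-4, 14, -6], [2, -6, 2]].
An LDLᵀ factorisation of H has diagonal entries 2, 6, -2/3.
So there are 2 positive, 1 negative pivots.
H is indefinite, so the origin is a saddle point.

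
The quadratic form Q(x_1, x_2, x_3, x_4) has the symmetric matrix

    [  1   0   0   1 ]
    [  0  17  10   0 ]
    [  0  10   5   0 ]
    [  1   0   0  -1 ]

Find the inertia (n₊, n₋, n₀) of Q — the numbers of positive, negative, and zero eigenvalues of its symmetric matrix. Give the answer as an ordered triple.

Symmetric row and column elimination reduces A to a congruent diagonal form with pivots 1, 17, -15/17, -2.
So there are 2 positive, 2 negative pivots.

(2, 2, 0)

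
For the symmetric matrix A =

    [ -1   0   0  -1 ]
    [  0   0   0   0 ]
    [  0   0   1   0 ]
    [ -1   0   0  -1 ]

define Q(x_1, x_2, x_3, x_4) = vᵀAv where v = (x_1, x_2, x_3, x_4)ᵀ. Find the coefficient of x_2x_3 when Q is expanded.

The coefficient of x_2x_3 is A[2,3] + A[3,2] = 2·0 = 0.

0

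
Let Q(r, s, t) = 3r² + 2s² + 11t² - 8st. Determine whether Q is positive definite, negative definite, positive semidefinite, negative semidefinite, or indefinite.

The symmetric matrix of Q is A = [[3, 0, 0], [0, 2, -4], [0, -4, 11]].
Leading principal minors: Δ_1 = 3, Δ_2 = 6, Δ_3 = 18.
All leading principal minors are positive, so by Sylvester's criterion Q is positive definite.

positive definite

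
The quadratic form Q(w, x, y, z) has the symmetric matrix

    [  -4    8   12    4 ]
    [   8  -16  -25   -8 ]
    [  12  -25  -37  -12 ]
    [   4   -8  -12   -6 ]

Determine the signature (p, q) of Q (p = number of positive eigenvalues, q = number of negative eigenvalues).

(1, 3)

By Sylvester's law of inertia any congruent diagonalization of A has 1 positive, 3 negative and 0 zero entries.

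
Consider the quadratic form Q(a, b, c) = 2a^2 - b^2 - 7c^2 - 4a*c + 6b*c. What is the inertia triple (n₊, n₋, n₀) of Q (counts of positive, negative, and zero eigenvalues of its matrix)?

The associated matrix is A = [[2, 0, -2], [0, -1, 3], [-2, 3, -7]].
Congruent diagonalization of A (simultaneous row and column reduction) yields pivots 2, -1, 0.
That gives 1 positive, 1 negative, 1 zero pivots.

(1, 1, 1)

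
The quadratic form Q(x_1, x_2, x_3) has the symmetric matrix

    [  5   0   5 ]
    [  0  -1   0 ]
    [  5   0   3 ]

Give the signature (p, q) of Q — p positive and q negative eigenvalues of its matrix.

(1, 2)

Row-reducing A symmetrically gives the diagonal entries 5, -1, -2.
That gives 1 positive, 2 negative pivots.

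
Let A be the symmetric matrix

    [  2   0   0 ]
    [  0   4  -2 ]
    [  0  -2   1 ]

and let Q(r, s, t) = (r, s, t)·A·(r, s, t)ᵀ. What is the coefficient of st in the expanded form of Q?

-4

The coefficient of st is A[2,3] + A[3,2] = 2·(-2) = -4.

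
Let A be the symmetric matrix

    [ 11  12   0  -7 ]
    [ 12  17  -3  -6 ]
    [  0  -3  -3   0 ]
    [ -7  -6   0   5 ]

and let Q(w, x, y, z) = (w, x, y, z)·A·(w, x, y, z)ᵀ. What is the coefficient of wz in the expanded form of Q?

The coefficient of wz is A[1,4] + A[4,1] = 2·(-7) = -14.

-14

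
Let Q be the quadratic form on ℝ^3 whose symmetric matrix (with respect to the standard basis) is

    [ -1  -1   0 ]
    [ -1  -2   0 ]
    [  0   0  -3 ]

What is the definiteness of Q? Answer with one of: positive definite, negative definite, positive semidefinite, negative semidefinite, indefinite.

An LDLᵀ factorisation of A has diagonal entries -1, -1, -3.
Counting signs: 3 negative.
Hence Q is negative definite.

negative definite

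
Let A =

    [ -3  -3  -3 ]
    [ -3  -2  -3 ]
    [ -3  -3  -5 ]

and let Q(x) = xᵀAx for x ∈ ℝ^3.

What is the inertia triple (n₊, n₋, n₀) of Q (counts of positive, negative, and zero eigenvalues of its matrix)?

Applying the same elementary operations to the rows and columns of A produces a congruent diagonal matrix with entries -3, 1, -2.
That gives 1 positive, 2 negative pivots.

(1, 2, 0)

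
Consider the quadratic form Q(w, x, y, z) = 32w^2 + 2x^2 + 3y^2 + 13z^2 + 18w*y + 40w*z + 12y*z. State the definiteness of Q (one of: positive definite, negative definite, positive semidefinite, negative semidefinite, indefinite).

positive definite

The symmetric matrix of Q is A = [[32, 0, 9, 20], [0, 2, 0, 0], [9, 0, 3, 6], [20, 0, 6, 13]].
Leading principal minors: Δ_1 = 32, Δ_2 = 64, Δ_3 = 30, Δ_4 = 6.
All leading principal minors are positive, so by Sylvester's criterion Q is positive definite.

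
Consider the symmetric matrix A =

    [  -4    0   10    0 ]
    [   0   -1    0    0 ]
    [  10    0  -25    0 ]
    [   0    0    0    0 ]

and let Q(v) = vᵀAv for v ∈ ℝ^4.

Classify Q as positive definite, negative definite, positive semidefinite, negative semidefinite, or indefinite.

Applying the same elementary operations to the rows and columns of A produces a congruent diagonal matrix with entries -4, -1, 0, 0.
Counting signs: 2 negative, 2 zero.
Hence Q is negative semidefinite.

negative semidefinite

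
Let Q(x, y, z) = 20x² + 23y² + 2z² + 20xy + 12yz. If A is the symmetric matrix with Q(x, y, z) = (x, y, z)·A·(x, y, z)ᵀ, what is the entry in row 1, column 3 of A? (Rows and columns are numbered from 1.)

0

The coefficient of x·z in Q is 0. For a symmetric A this equals A[1,3] + A[3,1] = 2·A[1,3].
So A[1,3] = 0/2 = 0.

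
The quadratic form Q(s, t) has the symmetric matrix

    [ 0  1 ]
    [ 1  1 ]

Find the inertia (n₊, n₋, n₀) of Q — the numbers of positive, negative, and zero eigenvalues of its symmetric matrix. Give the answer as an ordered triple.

By Sylvester's law of inertia any congruent diagonalization of A has 1 positive, 1 negative and 0 zero entries.

(1, 1, 0)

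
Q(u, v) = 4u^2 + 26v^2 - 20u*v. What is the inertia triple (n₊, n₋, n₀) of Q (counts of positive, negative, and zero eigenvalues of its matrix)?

Write A = [[4, -10], [-10, 26]].
Symmetric row and column elimination reduces A to a congruent diagonal form with pivots 4, 1.
So there are 2 positive pivots.

(2, 0, 0)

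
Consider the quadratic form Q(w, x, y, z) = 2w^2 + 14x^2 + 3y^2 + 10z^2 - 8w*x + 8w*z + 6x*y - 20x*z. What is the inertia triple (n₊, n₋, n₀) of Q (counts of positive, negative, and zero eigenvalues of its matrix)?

(4, 0, 0)

Write A = [[2, -4, 0, 4], [-4, 14, 3, -10], [0, 3, 3, 0], [4, -10, 0, 10]].
Symmetric row and column elimination reduces A to a congruent diagonal form with pivots 2, 6, 3/2, 2/3.
Counting signs: 4 positive.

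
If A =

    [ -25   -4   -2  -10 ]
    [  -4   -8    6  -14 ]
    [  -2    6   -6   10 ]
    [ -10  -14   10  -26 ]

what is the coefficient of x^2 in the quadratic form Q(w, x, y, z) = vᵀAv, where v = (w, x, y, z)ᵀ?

-8

The coefficient of x^2 is the diagonal entry A[2,2] = -8.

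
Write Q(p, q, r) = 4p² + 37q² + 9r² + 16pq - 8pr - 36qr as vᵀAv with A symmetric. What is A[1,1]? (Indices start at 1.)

4

The coefficient of p² in Q is 4, and that is exactly A[1,1].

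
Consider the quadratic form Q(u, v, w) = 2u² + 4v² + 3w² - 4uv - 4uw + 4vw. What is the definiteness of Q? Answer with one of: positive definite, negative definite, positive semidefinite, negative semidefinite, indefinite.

positive definite

The associated matrix is A = [[2, -2, -2], [-2, 4, 2], [-2, 2, 3]].
Congruent diagonalization of A (simultaneous row and column reduction) yields pivots 2, 2, 1.
So there are 3 positive pivots.
Hence Q is positive definite.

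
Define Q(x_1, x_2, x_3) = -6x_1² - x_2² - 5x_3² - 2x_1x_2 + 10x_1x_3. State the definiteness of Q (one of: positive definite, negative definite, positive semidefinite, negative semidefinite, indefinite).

The associated matrix is A = [[-6, -1, 5], [-1, -1, 0], [5, 0, -5]].
Row-reducing A symmetrically gives the diagonal entries -6, -5/6, 0.
That gives 2 negative, 1 zero pivots.
Hence Q is negative semidefinite.

negative semidefinite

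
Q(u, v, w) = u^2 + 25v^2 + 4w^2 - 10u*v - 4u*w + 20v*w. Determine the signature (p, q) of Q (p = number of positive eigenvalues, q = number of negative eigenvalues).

The symmetric matrix is A = [[1, -5, -2], [-5, 25, 10], [-2, 10, 4]].
Row-reducing A symmetrically gives the diagonal entries 1, 0, 0.
So there are 1 positive, 2 zero pivots.

(1, 0)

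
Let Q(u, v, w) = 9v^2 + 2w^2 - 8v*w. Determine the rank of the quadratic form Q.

2

Write A = [[0, 0, 0], [0, 9, -4], [0, -4, 2]].
Symmetric row and column elimination reduces A to a congruent diagonal form with pivots 0, 9, 2/9.
Counting signs: 2 positive, 1 zero.
The rank is the number of nonzero pivots: 2.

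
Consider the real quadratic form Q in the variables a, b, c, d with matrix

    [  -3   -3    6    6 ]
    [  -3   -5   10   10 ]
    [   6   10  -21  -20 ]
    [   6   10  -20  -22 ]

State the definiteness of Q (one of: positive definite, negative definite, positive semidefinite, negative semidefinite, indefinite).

Leading principal minors: Δ_1 = -3, Δ_2 = 6, Δ_3 = -6, Δ_4 = 12.
The signs alternate starting with Δ_1 < 0, so by Sylvester's criterion Q is negative definite.

negative definite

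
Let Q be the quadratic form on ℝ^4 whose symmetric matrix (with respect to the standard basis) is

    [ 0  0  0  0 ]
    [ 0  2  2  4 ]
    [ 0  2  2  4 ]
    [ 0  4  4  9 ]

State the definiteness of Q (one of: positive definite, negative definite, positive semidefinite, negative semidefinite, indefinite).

positive semidefinite

Symmetric row and column elimination reduces A to a congruent diagonal form with pivots 0, 2, 0, 1.
Counting signs: 2 positive, 2 zero.
Hence Q is positive semidefinite.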